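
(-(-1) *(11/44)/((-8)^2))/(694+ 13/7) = 7/1246976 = 0.00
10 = 10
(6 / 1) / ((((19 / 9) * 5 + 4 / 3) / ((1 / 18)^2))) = 0.00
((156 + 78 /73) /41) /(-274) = -5733 /410041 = -0.01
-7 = -7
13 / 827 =0.02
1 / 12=0.08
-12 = -12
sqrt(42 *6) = 6 *sqrt(7) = 15.87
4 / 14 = 2 / 7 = 0.29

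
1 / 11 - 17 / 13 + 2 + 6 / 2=541 / 143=3.78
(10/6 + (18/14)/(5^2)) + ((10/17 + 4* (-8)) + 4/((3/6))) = -193616/8925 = -21.69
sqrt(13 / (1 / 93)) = sqrt(1209) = 34.77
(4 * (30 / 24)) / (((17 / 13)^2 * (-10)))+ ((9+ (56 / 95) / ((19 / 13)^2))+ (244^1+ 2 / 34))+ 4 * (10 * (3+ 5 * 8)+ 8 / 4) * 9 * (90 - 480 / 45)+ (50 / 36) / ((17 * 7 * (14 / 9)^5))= 92093266219582690831 / 74627151327680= 1234045.04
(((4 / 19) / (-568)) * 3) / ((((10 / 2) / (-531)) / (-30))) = -4779 / 1349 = -3.54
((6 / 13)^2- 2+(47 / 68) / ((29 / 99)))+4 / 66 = 6963365 / 10997844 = 0.63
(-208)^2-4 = 43260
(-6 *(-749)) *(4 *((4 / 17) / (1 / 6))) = 431424 / 17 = 25377.88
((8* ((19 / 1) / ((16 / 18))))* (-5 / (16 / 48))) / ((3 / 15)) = -12825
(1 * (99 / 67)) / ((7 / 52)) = 5148 / 469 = 10.98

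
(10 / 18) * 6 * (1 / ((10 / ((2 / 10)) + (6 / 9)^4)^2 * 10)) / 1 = 0.00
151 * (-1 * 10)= -1510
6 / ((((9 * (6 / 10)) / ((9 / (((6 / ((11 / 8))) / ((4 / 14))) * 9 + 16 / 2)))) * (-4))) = -11 / 640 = -0.02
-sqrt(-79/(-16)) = -sqrt(79)/4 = -2.22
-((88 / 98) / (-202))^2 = -484 / 24492601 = -0.00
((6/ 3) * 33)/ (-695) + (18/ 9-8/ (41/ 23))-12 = -415536/ 28495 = -14.58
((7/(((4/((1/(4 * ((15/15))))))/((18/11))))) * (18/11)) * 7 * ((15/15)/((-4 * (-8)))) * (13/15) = 17199/77440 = 0.22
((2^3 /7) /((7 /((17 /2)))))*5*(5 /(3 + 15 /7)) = 425 /63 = 6.75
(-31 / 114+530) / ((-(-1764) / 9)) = 8627 / 3192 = 2.70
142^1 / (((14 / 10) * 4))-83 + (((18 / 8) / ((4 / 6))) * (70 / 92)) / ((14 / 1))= -57.46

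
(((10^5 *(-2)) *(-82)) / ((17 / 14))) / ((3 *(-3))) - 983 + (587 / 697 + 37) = -9419528975 / 6273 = -1501598.75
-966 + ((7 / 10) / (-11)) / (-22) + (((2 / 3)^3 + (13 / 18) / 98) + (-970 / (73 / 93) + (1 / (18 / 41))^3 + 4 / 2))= -27609944210963 / 12620943720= -2187.63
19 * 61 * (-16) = -18544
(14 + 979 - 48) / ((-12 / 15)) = -4725 / 4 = -1181.25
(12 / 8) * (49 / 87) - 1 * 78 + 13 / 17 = -75321 / 986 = -76.39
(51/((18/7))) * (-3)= -119/2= -59.50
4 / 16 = 1 / 4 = 0.25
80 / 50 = 8 / 5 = 1.60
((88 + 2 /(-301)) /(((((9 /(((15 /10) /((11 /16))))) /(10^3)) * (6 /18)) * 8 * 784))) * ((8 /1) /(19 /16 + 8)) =211888000 /23849133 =8.88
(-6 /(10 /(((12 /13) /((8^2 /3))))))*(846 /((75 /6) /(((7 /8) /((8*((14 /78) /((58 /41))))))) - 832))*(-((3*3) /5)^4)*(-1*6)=19557560241 /11557400000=1.69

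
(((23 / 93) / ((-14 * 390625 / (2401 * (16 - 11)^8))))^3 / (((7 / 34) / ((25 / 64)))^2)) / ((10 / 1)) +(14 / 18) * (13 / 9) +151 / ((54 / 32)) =-1082340532763159 / 39535755264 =-27376.25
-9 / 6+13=23 / 2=11.50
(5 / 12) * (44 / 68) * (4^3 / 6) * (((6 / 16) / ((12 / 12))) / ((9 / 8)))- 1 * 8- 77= -38575 / 459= -84.04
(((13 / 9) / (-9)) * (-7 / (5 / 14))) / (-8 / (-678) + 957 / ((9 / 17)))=143962 / 82728405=0.00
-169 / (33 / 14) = -71.70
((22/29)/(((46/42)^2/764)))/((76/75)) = 138981150/291479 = 476.81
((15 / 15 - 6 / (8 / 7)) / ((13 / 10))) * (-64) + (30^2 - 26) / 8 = 16561 / 52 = 318.48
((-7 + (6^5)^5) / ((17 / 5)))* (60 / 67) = 8529086408978910410700 / 1139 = 7488223361702291844.34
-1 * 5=-5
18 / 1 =18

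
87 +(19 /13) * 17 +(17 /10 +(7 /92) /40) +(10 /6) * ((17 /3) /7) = 346291157 /3013920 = 114.90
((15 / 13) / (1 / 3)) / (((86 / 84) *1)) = 1890 / 559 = 3.38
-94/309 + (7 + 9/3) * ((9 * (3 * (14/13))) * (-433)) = -505753882/4017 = -125903.38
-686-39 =-725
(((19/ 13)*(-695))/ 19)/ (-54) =695/ 702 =0.99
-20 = -20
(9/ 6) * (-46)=-69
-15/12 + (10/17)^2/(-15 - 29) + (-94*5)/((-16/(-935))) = -698537765/25432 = -27466.88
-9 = -9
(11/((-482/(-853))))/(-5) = -9383/2410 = -3.89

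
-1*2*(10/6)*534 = -1780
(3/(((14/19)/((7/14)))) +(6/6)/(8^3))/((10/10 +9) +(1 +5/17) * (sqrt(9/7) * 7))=-10552835/2852864 +4096983 * sqrt(7)/2852864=0.10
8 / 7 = 1.14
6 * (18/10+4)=174/5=34.80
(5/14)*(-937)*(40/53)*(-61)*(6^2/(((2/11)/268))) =303297904800/371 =817514568.19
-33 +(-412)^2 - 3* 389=168544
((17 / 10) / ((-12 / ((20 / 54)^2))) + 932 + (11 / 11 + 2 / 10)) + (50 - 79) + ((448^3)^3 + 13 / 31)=726945957793021755917192.60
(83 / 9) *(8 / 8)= 9.22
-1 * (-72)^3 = 373248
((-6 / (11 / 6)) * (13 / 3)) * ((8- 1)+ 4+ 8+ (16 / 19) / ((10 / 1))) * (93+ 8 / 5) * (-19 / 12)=1013467 / 25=40538.68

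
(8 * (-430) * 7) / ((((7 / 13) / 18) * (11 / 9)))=-7244640 / 11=-658603.64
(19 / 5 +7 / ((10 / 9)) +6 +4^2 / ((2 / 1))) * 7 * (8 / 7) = 964 / 5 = 192.80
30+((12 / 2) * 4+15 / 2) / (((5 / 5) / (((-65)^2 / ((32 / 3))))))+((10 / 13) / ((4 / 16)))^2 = 135377605 / 10816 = 12516.42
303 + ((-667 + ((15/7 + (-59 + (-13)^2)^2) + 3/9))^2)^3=191796771469825864049490601525288/85766121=2236276623374699014888298.00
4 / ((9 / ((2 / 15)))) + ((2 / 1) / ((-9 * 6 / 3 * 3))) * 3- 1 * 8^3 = -69127 / 135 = -512.05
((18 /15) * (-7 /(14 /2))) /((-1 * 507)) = 2 /845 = 0.00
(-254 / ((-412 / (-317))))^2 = 1620787081 / 42436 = 38193.68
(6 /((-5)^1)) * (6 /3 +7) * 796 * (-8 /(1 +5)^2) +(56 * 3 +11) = 2089.40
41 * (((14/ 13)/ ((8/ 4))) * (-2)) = -574/ 13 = -44.15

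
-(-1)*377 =377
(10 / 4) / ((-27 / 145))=-725 / 54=-13.43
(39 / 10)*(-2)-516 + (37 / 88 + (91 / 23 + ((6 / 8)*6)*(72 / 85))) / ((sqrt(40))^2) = -3603173289 / 6881600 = -523.60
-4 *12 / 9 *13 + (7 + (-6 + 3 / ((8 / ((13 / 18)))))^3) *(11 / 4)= -250920889 / 442368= -567.22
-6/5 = -1.20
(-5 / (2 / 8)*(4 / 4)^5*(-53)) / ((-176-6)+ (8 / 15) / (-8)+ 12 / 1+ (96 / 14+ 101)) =-27825 / 1633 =-17.04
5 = 5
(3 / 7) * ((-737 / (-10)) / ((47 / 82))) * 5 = 90651 / 329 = 275.53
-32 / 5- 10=-82 / 5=-16.40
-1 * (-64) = 64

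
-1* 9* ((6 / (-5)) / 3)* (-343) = -6174 / 5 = -1234.80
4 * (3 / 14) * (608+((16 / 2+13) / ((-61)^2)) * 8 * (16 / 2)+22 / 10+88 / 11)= 69049986 / 130235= 530.20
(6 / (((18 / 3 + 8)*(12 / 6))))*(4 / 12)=0.07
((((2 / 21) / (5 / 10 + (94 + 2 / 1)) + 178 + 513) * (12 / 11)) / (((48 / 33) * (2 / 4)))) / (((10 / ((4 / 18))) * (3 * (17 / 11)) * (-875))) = -30806897 / 5425953750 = -0.01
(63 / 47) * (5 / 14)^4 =5625 / 257936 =0.02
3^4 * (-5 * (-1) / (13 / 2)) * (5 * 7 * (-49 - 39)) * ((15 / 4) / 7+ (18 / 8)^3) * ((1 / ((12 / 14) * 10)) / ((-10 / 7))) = 5981283 / 32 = 186915.09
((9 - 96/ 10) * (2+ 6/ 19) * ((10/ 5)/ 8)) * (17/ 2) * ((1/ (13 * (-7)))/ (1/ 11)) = 6171/ 17290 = 0.36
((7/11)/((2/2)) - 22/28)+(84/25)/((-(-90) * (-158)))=-682453/4562250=-0.15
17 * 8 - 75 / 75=135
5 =5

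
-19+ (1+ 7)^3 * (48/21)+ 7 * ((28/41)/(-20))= 1651752/1435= 1151.05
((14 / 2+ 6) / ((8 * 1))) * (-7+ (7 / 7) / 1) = -39 / 4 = -9.75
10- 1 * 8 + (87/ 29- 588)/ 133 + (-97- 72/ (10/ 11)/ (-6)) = -57322/ 665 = -86.20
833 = 833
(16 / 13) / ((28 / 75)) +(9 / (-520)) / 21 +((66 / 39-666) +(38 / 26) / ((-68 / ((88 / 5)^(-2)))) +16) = -645.01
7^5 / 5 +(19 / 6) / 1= 100937 / 30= 3364.57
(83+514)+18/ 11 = 6585/ 11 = 598.64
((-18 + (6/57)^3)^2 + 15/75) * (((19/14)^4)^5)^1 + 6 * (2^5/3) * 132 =1315502093519448113973945429/8537577084212734853120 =154083.77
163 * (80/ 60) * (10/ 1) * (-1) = -6520/ 3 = -2173.33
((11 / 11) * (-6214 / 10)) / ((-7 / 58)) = 180206 / 35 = 5148.74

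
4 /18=2 /9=0.22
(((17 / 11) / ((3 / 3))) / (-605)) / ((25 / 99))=-153 / 15125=-0.01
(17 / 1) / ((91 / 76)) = 1292 / 91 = 14.20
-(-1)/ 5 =1/ 5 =0.20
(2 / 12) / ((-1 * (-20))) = 0.01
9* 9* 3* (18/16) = 2187/8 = 273.38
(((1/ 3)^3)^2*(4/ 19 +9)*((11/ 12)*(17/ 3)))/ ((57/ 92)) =752675/ 7105563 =0.11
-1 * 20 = -20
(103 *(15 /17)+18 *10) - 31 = 239.88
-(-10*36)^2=-129600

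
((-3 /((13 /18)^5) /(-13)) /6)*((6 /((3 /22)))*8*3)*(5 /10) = 498845952 /4826809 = 103.35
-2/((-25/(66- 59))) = 14/25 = 0.56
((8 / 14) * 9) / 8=9 / 14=0.64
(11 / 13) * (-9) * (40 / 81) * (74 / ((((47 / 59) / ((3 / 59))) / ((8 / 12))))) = -65120 / 5499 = -11.84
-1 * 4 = -4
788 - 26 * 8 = 580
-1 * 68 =-68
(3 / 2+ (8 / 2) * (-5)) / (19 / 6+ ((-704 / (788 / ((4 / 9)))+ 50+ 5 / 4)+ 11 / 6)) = -131202 / 396109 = -0.33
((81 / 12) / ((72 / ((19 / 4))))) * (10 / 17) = 285 / 1088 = 0.26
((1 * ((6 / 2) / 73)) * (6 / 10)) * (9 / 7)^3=6561 / 125195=0.05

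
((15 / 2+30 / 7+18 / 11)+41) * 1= 54.42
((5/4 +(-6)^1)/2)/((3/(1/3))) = -19/72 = -0.26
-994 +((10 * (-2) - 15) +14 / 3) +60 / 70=-21493 / 21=-1023.48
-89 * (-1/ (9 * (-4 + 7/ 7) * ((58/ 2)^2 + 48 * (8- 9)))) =-0.00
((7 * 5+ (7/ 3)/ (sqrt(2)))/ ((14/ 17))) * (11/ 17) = 11 * sqrt(2)/ 12+ 55/ 2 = 28.80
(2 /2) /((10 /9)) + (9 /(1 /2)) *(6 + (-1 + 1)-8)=-351 /10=-35.10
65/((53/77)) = 94.43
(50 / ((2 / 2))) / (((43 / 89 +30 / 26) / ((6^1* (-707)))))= -122699850 / 947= -129566.90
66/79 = 0.84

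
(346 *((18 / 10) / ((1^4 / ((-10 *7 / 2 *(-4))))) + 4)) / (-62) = -44288 / 31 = -1428.65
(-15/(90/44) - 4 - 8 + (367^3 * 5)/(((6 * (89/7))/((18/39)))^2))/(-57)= -36254042663/228908979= -158.38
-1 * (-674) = 674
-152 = -152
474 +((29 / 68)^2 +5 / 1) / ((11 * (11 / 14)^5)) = 243484480200 / 511981129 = 475.57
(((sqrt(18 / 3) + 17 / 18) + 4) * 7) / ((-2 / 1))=-623 / 36 - 7 * sqrt(6) / 2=-25.88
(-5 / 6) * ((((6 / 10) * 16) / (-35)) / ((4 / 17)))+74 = 2624 / 35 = 74.97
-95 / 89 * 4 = -380 / 89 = -4.27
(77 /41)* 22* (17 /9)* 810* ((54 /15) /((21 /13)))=5776056 /41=140879.41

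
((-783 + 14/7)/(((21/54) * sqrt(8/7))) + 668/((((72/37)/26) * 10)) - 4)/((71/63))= 559769/710 - 891 * sqrt(14)/2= -878.50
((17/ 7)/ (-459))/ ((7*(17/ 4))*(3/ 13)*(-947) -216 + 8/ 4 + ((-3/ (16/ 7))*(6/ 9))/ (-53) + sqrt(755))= 30382144*sqrt(755)/ 258958404193005909 + 68010456904/ 86319468064335303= 0.00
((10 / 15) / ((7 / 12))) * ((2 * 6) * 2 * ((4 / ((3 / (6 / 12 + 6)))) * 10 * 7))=16640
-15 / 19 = -0.79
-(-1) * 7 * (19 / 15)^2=2527 / 225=11.23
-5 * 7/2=-35/2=-17.50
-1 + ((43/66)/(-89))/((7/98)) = -3238/2937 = -1.10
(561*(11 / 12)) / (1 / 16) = 8228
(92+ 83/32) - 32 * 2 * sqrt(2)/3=3027/32 - 64 * sqrt(2)/3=64.42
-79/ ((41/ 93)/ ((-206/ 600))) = 252247/ 4100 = 61.52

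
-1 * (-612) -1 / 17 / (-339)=3526957 / 5763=612.00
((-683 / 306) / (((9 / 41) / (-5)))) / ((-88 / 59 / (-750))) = 25564.73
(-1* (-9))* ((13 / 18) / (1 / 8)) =52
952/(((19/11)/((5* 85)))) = 4450600/19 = 234242.11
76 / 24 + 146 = 895 / 6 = 149.17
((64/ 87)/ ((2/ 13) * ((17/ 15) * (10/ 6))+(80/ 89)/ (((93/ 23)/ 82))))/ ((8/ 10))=4304040/ 86682827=0.05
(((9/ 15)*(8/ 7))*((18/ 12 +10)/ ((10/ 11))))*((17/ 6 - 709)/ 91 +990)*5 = 135684659/ 3185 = 42601.15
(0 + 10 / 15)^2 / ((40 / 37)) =0.41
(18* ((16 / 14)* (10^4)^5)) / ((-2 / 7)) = -7200000000000000000000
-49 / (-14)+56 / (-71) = 385 / 142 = 2.71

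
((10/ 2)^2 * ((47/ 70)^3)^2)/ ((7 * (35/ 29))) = 312597244541/ 1152960200000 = 0.27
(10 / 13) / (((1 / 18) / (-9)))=-124.62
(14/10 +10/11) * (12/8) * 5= 381/22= 17.32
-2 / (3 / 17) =-34 / 3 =-11.33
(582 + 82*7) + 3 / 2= 2315 / 2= 1157.50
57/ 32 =1.78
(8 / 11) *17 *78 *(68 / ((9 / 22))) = 160298.67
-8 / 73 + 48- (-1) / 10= 47.99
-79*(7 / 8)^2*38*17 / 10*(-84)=26256993 / 80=328212.41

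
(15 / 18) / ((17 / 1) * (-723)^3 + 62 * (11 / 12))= -5 / 38549172493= -0.00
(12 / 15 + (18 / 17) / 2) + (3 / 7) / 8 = 1.38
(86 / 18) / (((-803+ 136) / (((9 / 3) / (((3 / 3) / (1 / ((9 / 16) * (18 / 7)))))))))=-2408 / 162081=-0.01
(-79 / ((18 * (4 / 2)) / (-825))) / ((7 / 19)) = 4913.99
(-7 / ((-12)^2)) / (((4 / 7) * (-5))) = 49 / 2880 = 0.02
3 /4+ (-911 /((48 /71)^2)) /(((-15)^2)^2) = 82887649 /116640000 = 0.71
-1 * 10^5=-100000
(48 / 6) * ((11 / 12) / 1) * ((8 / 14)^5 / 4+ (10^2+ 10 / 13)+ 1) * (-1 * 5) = -2446288790 / 655473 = -3732.10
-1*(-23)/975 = 23/975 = 0.02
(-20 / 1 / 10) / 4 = -1 / 2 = -0.50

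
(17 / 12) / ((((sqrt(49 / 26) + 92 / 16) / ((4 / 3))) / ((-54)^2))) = 6587568 / 6485 -308448 * sqrt(26) / 6485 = 773.29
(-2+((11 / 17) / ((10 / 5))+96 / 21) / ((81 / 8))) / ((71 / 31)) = -0.66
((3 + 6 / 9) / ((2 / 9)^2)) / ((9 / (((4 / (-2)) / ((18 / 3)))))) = -11 / 4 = -2.75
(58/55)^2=3364/3025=1.11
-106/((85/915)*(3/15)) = -96990/17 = -5705.29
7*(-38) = -266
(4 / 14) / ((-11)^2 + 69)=1 / 665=0.00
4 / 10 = 2 / 5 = 0.40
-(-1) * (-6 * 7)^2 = 1764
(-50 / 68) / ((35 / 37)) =-0.78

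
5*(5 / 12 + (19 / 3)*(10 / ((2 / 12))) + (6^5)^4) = 219369506403801385 / 12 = 18280792200316782.08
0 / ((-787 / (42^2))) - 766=-766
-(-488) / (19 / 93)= 45384 / 19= 2388.63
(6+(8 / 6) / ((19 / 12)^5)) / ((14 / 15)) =113912775 / 17332693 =6.57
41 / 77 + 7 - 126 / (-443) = 266642 / 34111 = 7.82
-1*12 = -12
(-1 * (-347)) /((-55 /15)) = -1041 /11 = -94.64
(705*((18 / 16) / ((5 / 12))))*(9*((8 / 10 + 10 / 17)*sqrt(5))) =2021517*sqrt(5) / 85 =53179.41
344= 344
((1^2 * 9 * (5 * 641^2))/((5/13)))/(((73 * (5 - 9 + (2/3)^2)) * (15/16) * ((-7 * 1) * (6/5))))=48073077/2044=23519.12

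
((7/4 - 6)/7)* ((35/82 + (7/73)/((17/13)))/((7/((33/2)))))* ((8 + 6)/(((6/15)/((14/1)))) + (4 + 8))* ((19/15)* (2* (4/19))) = -20075231/104755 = -191.64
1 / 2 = 0.50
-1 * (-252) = 252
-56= -56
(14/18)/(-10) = -7/90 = -0.08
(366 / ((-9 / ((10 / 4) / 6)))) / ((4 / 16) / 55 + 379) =-33550 / 750429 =-0.04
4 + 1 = 5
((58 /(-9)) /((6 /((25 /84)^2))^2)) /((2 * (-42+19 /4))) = 11328125 /600880944384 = 0.00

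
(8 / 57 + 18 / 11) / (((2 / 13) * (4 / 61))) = 176.12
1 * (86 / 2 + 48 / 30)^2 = 49729 / 25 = 1989.16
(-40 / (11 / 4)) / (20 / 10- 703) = 160 / 7711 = 0.02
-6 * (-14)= 84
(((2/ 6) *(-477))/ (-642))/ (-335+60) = -53/ 58850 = -0.00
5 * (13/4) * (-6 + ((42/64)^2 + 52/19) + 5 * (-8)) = -54167685/77824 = -696.03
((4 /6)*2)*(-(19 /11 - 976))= 42868 /33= 1299.03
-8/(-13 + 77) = -1/8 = -0.12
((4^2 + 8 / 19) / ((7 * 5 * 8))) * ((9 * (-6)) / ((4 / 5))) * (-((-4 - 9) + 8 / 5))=-3159 / 70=-45.13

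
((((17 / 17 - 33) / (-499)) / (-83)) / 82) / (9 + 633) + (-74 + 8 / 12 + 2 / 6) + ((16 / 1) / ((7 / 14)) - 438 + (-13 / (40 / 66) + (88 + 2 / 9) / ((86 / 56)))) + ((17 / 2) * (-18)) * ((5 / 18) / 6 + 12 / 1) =-803747923132843 / 351582493365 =-2286.09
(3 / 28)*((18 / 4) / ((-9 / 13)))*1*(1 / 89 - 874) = 3033615 / 4984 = 608.67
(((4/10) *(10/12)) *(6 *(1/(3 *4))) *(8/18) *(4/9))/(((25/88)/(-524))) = -368896/6075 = -60.72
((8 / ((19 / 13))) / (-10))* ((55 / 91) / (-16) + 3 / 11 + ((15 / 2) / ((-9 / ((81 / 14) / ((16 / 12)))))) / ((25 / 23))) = 123797 / 73150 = 1.69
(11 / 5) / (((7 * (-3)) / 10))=-22 / 21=-1.05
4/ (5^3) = 4/ 125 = 0.03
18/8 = 9/4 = 2.25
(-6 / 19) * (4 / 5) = -24 / 95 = -0.25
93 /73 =1.27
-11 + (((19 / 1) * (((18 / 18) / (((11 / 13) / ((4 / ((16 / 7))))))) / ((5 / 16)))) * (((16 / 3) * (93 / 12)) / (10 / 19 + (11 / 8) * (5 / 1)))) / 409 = -704774107 / 75920625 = -9.28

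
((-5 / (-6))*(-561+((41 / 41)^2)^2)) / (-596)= 350 / 447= 0.78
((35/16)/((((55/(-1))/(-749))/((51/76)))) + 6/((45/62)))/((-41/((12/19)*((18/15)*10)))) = -17008557/3256220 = -5.22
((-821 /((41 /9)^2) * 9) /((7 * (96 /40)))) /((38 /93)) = -92768895 /1788584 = -51.87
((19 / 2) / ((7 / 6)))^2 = 3249 / 49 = 66.31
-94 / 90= -47 / 45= -1.04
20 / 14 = 10 / 7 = 1.43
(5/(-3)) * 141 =-235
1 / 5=0.20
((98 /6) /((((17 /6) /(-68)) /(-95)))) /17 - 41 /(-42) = 1564777 /714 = 2191.56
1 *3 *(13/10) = 39/10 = 3.90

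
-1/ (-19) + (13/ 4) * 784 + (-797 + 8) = 33422/ 19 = 1759.05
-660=-660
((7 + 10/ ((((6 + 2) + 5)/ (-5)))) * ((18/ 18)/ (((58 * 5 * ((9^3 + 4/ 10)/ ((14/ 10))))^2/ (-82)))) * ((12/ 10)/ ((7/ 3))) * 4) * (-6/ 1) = 363096/ 2596706396375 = 0.00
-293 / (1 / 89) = -26077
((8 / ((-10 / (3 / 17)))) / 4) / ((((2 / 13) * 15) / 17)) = -13 / 50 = -0.26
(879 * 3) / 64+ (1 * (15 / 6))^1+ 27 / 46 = 44.29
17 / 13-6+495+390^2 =1983674 / 13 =152590.31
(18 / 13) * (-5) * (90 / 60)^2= -405 / 26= -15.58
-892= -892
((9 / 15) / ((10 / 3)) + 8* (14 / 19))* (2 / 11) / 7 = 5771 / 36575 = 0.16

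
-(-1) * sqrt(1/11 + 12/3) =3 * sqrt(55)/11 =2.02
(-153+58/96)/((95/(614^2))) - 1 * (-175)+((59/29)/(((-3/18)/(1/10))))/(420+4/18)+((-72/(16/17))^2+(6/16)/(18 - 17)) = -3940095249301/6580680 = -598736.79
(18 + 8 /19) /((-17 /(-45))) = 15750 /323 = 48.76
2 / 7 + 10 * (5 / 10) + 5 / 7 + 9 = 15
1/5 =0.20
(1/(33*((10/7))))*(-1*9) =-21/110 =-0.19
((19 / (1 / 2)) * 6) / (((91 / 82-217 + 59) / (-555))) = 2075256 / 2573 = 806.55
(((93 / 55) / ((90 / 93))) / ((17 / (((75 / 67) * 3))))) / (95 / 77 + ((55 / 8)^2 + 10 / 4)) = 0.01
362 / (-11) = -362 / 11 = -32.91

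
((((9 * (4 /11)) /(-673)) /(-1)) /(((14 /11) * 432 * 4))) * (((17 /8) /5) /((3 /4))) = 17 /13567680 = 0.00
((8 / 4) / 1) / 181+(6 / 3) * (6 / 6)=364 / 181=2.01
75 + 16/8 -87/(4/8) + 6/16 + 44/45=-34433/360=-95.65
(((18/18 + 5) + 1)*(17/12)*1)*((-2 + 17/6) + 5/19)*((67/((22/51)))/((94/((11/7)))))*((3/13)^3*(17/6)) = 123439125/125562944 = 0.98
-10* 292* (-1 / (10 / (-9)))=-2628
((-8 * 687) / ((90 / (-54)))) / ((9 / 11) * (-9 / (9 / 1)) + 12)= 60456 / 205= 294.91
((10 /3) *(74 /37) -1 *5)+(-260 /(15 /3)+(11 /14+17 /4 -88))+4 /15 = -133.03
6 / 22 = 3 / 11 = 0.27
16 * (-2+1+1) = 0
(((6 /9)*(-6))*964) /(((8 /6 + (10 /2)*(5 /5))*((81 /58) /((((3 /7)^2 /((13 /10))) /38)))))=-1118240 /689871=-1.62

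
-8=-8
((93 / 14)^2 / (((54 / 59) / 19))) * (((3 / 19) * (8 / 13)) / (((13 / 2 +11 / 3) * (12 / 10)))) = 283495 / 38857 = 7.30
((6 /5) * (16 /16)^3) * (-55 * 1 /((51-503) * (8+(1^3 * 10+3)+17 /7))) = 231 /37064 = 0.01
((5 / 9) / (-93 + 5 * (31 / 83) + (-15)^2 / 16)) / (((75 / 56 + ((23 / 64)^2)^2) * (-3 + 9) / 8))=-3119219998720 / 440062088737401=-0.01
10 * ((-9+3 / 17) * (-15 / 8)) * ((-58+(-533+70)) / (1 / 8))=-11722500 / 17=-689558.82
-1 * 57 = -57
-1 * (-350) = 350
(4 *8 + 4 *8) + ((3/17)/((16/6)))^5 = 2977656006313/46525874176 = 64.00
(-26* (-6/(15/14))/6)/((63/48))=832/45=18.49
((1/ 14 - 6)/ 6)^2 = 6889/ 7056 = 0.98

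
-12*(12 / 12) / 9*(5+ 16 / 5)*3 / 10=-82 / 25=-3.28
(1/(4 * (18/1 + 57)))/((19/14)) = 7/2850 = 0.00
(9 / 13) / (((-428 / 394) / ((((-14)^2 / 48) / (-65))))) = 28959 / 723320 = 0.04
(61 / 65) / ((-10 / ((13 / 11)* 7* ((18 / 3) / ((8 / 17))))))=-21777 / 2200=-9.90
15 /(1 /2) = 30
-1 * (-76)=76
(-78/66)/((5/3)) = -39/55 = -0.71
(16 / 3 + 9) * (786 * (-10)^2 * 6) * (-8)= -54076800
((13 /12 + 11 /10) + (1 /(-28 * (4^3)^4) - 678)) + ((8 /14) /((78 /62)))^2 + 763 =2185421177958413 /25007782625280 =87.39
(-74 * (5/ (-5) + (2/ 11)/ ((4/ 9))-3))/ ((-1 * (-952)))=2923/ 10472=0.28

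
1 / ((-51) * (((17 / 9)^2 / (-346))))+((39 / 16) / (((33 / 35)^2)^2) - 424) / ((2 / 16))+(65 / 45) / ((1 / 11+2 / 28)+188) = -3365.42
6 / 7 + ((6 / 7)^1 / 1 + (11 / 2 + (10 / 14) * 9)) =191 / 14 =13.64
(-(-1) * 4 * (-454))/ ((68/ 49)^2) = -545027/ 578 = -942.95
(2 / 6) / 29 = 1 / 87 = 0.01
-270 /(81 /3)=-10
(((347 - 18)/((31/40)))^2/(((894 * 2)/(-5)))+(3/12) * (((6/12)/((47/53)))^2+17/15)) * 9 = -114687471196251/25304360080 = -4532.32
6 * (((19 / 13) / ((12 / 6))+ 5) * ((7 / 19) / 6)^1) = 1043 / 494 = 2.11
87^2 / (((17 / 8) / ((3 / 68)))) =45414 / 289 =157.14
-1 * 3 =-3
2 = 2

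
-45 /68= -0.66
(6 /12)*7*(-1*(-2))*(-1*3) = -21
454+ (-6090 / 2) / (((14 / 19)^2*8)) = -55339 / 224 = -247.05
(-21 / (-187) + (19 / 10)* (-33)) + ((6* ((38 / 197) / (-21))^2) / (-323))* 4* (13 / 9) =-6009287216413 / 96013854090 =-62.59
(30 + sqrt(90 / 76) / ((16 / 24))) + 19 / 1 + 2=9 * sqrt(190) / 76 + 51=52.63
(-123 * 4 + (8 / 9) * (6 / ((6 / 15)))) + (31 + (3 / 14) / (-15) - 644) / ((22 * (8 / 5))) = -333367 / 672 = -496.08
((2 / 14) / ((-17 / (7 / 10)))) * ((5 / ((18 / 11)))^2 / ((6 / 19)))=-11495 / 66096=-0.17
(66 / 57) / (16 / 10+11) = 110 / 1197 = 0.09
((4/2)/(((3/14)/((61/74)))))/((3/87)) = 24766/111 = 223.12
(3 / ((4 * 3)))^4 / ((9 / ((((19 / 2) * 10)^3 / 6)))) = 857375 / 13824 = 62.02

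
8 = 8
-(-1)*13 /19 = 13 /19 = 0.68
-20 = -20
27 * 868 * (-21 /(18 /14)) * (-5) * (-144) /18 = -15311520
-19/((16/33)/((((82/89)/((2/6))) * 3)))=-231363/712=-324.95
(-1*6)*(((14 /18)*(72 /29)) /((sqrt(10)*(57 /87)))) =-168*sqrt(10) /95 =-5.59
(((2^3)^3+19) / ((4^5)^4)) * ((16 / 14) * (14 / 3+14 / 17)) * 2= 885 / 146028888064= 0.00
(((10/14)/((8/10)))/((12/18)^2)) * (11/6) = 825/224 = 3.68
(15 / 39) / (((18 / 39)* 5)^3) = 169 / 5400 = 0.03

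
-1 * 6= -6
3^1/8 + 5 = 43/8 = 5.38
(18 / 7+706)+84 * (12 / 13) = 71536 / 91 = 786.11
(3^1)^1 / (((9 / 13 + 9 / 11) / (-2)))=-3.97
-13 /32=-0.41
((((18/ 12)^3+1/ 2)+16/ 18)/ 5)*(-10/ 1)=-343/ 36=-9.53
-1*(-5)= 5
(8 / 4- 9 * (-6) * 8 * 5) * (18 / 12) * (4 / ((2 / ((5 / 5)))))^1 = 6486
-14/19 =-0.74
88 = 88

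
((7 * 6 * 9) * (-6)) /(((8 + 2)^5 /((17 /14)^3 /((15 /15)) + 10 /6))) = -768393 /9800000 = -0.08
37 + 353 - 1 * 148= 242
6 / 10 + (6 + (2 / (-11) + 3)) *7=3428 / 55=62.33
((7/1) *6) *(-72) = -3024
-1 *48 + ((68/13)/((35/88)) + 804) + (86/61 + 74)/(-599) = 12785241596/16625245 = 769.03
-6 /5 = -1.20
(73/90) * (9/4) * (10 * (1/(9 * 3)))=73/108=0.68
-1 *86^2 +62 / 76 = -7395.18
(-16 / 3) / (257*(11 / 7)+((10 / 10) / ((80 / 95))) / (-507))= -302848 / 22932491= -0.01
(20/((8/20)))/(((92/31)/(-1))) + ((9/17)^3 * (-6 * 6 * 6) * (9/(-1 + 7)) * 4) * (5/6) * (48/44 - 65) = 25418470835/2485978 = 10224.74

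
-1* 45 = -45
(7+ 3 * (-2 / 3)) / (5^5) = 1 / 625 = 0.00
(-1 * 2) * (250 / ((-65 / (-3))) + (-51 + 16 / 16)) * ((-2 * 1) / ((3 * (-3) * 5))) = 400 / 117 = 3.42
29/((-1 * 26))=-29/26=-1.12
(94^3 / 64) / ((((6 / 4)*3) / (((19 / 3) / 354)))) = 1972637 / 38232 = 51.60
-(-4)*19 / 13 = 76 / 13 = 5.85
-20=-20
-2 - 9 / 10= -29 / 10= -2.90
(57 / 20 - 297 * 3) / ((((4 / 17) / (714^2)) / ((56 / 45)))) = -59866958634 / 25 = -2394678345.36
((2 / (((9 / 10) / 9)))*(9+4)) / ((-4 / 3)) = -195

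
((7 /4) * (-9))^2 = 3969 /16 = 248.06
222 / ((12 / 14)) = 259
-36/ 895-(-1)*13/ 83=8647/ 74285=0.12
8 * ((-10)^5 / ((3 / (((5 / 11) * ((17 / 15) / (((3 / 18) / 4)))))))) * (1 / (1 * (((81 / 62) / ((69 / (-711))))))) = 155148800000 / 633501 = 244906.95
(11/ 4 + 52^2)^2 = 117223929/ 16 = 7326495.56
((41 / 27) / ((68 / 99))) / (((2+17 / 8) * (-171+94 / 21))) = -574 / 178347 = -0.00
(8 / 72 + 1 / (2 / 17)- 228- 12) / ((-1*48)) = 4165 / 864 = 4.82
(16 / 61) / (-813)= -16 / 49593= -0.00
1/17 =0.06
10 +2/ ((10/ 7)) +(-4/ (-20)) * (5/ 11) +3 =797/ 55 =14.49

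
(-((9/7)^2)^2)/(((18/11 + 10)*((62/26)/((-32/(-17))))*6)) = -312741/10122616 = -0.03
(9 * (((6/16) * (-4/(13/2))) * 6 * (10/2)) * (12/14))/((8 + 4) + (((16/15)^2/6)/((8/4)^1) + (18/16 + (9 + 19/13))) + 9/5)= -26244000/12521537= -2.10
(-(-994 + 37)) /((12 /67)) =21373 /4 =5343.25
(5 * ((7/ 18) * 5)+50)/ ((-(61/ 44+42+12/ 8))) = -946/ 711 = -1.33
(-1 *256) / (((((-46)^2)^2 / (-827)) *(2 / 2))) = 13232 / 279841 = 0.05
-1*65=-65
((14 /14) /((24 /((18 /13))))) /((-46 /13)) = -3 /184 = -0.02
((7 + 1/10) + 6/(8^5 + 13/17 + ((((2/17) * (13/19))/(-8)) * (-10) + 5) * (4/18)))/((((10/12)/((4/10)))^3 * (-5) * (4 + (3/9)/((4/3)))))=-11687817186432/316299921484375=-0.04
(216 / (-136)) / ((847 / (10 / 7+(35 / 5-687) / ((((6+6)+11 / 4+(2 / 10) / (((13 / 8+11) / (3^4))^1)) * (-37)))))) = -53014230 / 10980196997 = -0.00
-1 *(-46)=46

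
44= 44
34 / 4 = 8.50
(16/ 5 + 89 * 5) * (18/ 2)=20169/ 5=4033.80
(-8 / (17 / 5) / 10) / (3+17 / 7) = -14 / 323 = -0.04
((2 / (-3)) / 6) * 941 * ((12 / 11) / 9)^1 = -3764 / 297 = -12.67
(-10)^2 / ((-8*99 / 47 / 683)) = -802525 / 198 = -4053.16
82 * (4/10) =164/5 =32.80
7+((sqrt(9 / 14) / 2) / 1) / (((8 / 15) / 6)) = 135 * sqrt(14) / 112+7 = 11.51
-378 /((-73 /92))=34776 /73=476.38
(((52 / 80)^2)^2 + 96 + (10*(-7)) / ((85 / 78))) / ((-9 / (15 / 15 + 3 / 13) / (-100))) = 86885537 / 198900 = 436.83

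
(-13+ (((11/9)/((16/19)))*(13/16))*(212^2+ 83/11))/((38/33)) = 1343137367/29184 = 46023.07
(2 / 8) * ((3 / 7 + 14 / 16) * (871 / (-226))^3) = -18.66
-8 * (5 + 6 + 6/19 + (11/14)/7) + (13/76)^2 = -25866983/283024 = -91.40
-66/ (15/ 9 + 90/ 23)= -414/ 35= -11.83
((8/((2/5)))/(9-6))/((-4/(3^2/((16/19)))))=-17.81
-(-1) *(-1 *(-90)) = 90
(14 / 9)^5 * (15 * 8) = 21512960 / 19683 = 1092.97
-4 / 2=-2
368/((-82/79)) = -14536/41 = -354.54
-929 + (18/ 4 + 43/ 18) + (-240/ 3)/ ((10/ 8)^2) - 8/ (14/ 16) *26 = -381473/ 315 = -1211.03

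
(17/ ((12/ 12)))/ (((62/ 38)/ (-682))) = -7106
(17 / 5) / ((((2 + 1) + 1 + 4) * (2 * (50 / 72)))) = 0.31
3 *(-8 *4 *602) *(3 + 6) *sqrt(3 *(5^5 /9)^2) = -180600000 *sqrt(3) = -312808375.85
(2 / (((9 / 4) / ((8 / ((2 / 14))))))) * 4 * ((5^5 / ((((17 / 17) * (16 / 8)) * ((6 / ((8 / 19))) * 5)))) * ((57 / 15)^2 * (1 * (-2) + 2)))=0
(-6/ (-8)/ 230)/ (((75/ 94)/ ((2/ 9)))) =47/ 51750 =0.00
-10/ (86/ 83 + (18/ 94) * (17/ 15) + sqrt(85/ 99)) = -235996553925/ 13405368763 + 5706675375 * sqrt(935)/ 13405368763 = -4.59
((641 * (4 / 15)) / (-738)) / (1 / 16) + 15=62513 / 5535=11.29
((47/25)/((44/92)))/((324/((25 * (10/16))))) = 5405/28512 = 0.19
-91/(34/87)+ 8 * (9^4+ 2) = 1777219/34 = 52271.15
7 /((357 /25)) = 25 /51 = 0.49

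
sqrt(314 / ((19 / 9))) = 3*sqrt(5966) / 19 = 12.20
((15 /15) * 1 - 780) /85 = -779 /85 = -9.16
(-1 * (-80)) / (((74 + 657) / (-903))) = -1680 / 17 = -98.82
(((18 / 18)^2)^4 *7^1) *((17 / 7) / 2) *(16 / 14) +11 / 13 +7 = 1598 / 91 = 17.56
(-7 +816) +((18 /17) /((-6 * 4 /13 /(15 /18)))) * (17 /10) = 12931 /16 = 808.19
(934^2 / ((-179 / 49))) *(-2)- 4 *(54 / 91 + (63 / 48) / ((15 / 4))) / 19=739068419417 / 1547455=477602.53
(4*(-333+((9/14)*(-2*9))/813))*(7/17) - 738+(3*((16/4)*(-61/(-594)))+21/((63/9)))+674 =-277423907/456093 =-608.26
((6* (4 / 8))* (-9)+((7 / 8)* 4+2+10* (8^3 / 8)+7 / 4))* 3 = 7443 / 4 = 1860.75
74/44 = 37/22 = 1.68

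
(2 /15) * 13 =26 /15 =1.73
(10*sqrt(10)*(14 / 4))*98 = 10846.61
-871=-871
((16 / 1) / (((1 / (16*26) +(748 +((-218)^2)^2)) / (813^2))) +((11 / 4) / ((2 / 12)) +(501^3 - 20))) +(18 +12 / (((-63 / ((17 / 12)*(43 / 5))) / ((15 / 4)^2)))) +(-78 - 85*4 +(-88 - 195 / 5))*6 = 13232420490874220987553 / 105229491447920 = 125748212.87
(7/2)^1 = 7/2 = 3.50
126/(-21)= -6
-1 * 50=-50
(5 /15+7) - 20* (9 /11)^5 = 182 /483153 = 0.00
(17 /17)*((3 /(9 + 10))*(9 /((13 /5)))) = 135 /247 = 0.55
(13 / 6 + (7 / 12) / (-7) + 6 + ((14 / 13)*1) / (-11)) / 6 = 13703 / 10296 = 1.33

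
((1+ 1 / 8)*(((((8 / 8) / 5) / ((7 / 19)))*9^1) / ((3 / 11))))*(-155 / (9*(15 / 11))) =-71269 / 280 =-254.53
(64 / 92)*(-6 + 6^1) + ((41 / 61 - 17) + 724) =43168 / 61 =707.67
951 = 951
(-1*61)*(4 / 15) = -244 / 15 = -16.27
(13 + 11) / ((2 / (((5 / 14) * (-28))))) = -120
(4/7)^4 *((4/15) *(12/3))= 4096/36015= 0.11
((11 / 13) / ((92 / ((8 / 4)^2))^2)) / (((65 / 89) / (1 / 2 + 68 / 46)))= 6853 / 1581710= 0.00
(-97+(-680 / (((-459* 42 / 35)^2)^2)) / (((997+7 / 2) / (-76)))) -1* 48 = -61362342517272085 / 423188569086273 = -145.00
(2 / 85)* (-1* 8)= -16 / 85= -0.19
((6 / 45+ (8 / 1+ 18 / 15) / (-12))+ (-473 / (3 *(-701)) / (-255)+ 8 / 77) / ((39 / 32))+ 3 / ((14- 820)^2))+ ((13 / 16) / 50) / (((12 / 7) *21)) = -7060601290414601 / 12876015750998400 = -0.55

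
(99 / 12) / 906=11 / 1208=0.01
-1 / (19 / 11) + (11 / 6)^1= 143 / 114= 1.25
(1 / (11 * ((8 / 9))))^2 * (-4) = -81 / 1936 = -0.04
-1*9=-9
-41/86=-0.48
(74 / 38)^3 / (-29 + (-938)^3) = -50653 / 5660689495159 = -0.00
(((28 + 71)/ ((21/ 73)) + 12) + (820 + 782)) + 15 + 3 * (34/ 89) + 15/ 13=15999111/ 8099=1975.44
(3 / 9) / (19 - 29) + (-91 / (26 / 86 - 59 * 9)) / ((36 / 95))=49193 / 117360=0.42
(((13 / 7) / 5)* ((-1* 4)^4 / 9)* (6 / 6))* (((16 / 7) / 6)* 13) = 52.32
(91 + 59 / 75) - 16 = 5684 / 75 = 75.79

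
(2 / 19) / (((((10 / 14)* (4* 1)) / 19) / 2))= 7 / 5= 1.40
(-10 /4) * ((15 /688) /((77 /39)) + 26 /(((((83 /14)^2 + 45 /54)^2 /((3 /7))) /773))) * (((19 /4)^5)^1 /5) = -8057.14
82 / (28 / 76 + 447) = 779 / 4250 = 0.18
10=10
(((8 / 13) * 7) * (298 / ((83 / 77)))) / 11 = 116816 / 1079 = 108.26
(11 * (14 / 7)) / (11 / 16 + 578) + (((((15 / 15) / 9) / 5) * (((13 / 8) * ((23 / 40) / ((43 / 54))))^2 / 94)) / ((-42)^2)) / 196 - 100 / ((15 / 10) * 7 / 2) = -9601683402505852081 / 505096498679808000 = -19.01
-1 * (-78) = 78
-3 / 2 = -1.50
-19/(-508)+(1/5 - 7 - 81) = -222917/2540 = -87.76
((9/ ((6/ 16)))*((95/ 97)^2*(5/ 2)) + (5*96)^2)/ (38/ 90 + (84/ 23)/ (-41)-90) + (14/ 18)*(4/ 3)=-2569.12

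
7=7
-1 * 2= -2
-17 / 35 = -0.49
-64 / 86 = -32 / 43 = -0.74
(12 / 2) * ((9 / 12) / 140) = 9 / 280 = 0.03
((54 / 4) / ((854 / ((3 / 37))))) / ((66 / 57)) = 1539 / 1390312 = 0.00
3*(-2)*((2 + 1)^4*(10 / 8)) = -1215 / 2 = -607.50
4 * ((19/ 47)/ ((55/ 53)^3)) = 11314652/ 7819625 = 1.45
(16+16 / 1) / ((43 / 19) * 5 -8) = 608 / 63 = 9.65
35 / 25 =7 / 5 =1.40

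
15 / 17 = 0.88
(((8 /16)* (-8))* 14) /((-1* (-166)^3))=-7 /571787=-0.00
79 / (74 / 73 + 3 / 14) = 80738 / 1255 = 64.33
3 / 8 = 0.38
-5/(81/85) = -425/81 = -5.25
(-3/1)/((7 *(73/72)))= -216/511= -0.42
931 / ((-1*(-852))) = 931 / 852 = 1.09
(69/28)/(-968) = -69/27104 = -0.00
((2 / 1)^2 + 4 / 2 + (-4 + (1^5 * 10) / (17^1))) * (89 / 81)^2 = 348524 / 111537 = 3.12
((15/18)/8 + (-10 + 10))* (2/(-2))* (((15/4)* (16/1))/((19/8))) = -50/19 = -2.63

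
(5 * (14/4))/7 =5/2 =2.50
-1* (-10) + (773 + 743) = 1526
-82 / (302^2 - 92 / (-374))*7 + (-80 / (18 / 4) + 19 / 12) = -4973521135 / 306993492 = -16.20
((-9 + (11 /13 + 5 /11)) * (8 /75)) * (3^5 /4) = -178362 /3575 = -49.89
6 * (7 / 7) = 6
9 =9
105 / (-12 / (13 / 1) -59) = -1365 / 779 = -1.75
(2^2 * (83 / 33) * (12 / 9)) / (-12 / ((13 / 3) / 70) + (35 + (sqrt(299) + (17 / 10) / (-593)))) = -1253656936373920 / 14669774527155759 - 7892128836800 * sqrt(299) / 14669774527155759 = -0.09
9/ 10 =0.90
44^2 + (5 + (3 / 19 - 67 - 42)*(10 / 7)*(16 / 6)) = 609019 / 399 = 1526.36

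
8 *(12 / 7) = 96 / 7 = 13.71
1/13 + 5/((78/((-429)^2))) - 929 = 282583/26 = 10868.58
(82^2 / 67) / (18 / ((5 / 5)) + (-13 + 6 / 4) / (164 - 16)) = 1990304 / 355435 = 5.60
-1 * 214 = -214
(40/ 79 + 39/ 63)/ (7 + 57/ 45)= 9335/ 68572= 0.14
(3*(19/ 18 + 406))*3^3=65943/ 2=32971.50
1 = 1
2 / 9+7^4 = 21611 / 9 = 2401.22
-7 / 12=-0.58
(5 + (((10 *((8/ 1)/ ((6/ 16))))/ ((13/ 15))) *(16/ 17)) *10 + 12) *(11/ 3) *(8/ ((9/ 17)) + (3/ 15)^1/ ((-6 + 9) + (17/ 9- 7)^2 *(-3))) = 237859735883/ 1839825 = 129283.89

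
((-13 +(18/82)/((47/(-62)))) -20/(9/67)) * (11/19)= -30939271/329517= -93.89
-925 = -925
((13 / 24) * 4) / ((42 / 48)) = 52 / 21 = 2.48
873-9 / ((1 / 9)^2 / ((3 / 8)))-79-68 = 452.62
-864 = -864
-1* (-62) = 62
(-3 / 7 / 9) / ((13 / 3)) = -0.01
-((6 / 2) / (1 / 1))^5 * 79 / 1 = -19197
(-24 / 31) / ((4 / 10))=-1.94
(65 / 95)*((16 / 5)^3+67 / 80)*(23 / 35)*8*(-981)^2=19339692306129 / 166250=116328976.28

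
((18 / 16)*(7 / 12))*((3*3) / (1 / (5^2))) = 147.66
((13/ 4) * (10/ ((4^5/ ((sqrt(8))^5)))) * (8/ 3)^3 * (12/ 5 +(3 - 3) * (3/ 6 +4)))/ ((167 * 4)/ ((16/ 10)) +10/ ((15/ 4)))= 0.62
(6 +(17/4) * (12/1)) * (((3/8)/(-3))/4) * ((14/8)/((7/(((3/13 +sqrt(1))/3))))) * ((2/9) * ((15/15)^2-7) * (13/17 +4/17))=0.24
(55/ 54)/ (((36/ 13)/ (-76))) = -13585/ 486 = -27.95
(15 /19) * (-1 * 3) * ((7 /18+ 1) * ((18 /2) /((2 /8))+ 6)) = -2625 /19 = -138.16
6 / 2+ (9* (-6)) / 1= -51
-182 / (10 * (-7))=13 / 5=2.60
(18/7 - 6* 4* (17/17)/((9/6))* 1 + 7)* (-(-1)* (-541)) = 24345/7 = 3477.86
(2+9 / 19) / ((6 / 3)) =47 / 38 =1.24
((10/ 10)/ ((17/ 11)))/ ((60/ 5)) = 11/ 204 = 0.05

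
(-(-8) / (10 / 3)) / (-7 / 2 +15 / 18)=-9 / 10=-0.90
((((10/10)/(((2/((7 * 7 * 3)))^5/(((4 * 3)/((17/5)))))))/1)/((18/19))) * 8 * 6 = 6520941123165/17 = 383584771950.88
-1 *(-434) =434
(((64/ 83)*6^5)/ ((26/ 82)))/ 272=1275264/ 18343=69.52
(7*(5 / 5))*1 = 7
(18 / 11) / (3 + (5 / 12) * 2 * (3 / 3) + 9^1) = 108 / 847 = 0.13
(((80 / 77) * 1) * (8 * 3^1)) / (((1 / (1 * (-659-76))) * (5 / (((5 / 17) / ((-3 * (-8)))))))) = -8400 / 187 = -44.92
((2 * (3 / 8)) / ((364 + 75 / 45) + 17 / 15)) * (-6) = -45 / 3668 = -0.01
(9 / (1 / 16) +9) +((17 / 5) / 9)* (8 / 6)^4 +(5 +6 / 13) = 7565276 / 47385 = 159.66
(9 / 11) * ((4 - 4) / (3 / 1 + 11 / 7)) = 0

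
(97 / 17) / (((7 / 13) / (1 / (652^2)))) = 1261 / 50587376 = 0.00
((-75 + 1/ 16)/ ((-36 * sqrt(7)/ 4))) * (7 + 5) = 1199 * sqrt(7)/ 84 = 37.76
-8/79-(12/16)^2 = -839/1264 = -0.66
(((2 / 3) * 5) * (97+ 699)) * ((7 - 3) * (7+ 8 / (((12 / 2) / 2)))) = 923360 / 9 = 102595.56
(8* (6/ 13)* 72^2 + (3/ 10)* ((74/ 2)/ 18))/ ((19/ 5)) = 14930401/ 2964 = 5037.25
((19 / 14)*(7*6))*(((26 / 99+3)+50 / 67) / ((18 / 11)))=505229 / 3618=139.64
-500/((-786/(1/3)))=0.21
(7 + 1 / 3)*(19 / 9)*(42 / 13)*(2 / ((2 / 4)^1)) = 23408 / 117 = 200.07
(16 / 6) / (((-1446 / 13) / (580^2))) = -17492800 / 2169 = -8064.91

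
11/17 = 0.65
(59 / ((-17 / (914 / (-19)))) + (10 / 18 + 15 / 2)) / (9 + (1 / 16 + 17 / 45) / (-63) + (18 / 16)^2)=10256430240 / 601208621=17.06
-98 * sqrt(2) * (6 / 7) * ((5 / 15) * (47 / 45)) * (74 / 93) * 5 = -97384 * sqrt(2) / 837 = -164.54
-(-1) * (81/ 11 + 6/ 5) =471/ 55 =8.56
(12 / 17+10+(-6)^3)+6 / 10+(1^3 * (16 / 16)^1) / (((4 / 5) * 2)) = -138767 / 680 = -204.07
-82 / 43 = -1.91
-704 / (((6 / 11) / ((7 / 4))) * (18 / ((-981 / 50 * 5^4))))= 4616150 / 3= 1538716.67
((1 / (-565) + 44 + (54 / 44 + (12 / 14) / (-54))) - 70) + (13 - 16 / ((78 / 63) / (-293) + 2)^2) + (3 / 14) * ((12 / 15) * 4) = -11160573662431 / 738054494100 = -15.12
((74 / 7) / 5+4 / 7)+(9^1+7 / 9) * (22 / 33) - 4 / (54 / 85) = 916 / 315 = 2.91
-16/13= -1.23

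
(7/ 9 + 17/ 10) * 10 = 223/ 9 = 24.78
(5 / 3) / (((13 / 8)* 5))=8 / 39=0.21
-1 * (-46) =46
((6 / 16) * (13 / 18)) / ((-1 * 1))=-13 / 48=-0.27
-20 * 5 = -100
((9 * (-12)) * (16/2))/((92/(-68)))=14688/23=638.61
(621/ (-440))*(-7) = 4347/ 440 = 9.88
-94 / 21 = -4.48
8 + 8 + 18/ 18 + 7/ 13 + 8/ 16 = 469/ 26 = 18.04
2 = 2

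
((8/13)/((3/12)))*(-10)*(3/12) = -6.15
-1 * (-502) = 502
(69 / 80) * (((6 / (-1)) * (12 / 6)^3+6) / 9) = -161 / 40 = -4.02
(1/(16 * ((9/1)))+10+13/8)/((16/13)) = 21775/2304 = 9.45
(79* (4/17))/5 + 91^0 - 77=-6144/85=-72.28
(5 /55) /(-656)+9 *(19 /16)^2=1465283 /115456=12.69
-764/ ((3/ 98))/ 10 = -37436/ 15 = -2495.73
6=6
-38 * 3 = -114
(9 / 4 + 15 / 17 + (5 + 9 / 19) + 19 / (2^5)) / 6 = 95089 / 62016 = 1.53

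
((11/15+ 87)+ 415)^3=428831641421/3375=127061227.09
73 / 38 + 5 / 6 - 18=-869 / 57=-15.25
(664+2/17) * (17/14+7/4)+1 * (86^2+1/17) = 2228797/238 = 9364.69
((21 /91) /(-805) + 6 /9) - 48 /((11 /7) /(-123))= 3757.76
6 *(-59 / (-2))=177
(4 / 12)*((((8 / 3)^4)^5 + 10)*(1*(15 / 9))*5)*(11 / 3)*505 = 1700728409530.06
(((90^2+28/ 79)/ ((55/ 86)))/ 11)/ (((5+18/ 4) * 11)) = 110067616/ 9989155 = 11.02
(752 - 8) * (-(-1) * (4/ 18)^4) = 3968/ 2187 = 1.81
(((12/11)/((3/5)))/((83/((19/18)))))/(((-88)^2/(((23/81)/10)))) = 437/5154228288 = 0.00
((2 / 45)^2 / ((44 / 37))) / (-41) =-37 / 913275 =-0.00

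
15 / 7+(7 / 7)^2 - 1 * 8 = -34 / 7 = -4.86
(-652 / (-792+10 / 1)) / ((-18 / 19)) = -3097 / 3519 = -0.88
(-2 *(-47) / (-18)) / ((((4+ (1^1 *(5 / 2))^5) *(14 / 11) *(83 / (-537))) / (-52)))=-76995776 / 5669979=-13.58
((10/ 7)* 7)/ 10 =1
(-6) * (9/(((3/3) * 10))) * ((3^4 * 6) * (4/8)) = -6561/5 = -1312.20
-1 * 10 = -10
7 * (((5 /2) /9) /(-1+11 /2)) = 35 /81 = 0.43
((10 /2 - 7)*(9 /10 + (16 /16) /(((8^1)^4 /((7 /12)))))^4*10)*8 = -2394912767302564013521 /22799473113563136000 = -105.04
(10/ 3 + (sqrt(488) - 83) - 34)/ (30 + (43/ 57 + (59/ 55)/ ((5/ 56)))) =-1781725/ 670403 + 31350 * sqrt(122)/ 670403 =-2.14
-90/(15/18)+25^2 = 517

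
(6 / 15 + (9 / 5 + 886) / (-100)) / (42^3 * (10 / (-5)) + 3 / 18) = 12717 / 222263750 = 0.00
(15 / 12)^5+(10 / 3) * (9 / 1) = 33845 / 1024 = 33.05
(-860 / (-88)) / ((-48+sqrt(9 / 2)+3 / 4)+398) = 603290 / 21651707 - 2580 *sqrt(2) / 21651707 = 0.03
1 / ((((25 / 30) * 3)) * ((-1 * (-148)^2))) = -0.00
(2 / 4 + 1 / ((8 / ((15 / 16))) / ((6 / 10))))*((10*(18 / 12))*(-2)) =-1095 / 64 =-17.11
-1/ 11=-0.09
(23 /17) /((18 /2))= 0.15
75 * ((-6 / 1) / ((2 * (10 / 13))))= -585 / 2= -292.50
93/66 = 31/22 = 1.41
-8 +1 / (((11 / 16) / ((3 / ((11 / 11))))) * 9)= -248 / 33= -7.52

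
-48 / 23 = -2.09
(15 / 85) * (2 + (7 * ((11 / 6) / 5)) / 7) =71 / 170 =0.42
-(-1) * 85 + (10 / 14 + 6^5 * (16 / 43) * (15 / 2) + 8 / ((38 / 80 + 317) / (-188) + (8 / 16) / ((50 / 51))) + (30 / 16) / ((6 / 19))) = 4649867403565 / 213440304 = 21785.33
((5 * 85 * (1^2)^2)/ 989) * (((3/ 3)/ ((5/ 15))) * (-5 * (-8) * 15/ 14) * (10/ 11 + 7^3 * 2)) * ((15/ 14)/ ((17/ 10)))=12750750000/ 533071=23919.42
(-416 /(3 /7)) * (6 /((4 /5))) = -7280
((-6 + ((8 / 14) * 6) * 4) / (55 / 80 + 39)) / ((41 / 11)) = 9504 / 182245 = 0.05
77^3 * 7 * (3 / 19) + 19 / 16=153395449 / 304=504590.29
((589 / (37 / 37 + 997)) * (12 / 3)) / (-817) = -62 / 21457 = -0.00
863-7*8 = 807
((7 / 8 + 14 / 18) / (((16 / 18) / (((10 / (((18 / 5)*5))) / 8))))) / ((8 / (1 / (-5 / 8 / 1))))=-119 / 4608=-0.03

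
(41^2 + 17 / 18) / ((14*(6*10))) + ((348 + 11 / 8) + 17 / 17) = 352.38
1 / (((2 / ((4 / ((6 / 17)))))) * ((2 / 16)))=136 / 3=45.33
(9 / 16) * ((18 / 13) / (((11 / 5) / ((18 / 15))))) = 243 / 572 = 0.42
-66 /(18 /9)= -33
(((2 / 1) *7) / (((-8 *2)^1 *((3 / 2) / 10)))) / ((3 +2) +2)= -5 / 6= -0.83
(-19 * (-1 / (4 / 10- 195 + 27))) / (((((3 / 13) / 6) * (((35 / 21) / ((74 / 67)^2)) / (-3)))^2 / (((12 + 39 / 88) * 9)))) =-3843074789804484 / 92876516689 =-41378.33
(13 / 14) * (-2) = -13 / 7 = -1.86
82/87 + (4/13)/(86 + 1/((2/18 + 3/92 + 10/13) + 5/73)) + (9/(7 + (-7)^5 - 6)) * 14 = 99766958401819/106297070399169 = 0.94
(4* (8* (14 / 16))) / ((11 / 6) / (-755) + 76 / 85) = 2156280 / 68669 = 31.40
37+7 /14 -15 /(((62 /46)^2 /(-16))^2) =-2079914805 /1847042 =-1126.08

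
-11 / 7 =-1.57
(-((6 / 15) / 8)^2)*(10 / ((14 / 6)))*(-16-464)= 36 / 7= 5.14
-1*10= -10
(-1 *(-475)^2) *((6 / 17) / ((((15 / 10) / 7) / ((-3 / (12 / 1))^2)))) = -1579375 / 68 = -23226.10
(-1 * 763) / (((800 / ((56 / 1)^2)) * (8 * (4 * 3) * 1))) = -37387 / 1200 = -31.16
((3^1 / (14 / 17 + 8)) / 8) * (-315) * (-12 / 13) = 3213 / 260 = 12.36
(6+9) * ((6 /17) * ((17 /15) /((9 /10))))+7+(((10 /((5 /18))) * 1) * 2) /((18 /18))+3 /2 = 87.17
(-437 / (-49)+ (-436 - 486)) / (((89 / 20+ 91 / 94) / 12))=-504678480 / 249557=-2022.30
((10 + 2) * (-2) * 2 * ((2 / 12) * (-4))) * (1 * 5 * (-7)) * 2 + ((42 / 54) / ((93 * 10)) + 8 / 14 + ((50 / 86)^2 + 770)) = -1469.09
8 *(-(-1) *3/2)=12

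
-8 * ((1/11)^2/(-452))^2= -1/373901858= -0.00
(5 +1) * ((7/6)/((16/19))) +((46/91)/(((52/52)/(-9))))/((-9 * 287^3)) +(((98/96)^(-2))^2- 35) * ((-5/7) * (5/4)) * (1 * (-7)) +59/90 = -758750224143339919/3718876353388560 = -204.03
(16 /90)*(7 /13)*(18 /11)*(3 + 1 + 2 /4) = 504 /715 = 0.70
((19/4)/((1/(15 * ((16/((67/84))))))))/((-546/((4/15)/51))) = -608/44421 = -0.01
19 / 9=2.11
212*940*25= 4982000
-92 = -92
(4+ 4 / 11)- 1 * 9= -51 / 11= -4.64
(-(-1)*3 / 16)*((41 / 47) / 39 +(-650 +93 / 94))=-2379191 / 19552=-121.69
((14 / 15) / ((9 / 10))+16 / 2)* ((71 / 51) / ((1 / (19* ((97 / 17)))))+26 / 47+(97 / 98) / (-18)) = 221319629833 / 161732781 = 1368.43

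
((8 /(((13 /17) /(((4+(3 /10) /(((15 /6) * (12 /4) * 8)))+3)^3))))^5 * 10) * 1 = 223262938356088821015722150003210665436366026029016857 /37129300000000000000000000000000000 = 6013120052252232630.72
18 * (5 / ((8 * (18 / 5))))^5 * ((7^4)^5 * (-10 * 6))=-3896106752813085986328125 / 286654464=-13591648629665456.69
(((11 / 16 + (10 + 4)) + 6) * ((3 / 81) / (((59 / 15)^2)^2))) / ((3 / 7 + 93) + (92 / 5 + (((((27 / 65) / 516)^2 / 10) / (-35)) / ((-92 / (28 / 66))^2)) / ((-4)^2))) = 6951554804143950000000 / 242847418556344582909939799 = 0.00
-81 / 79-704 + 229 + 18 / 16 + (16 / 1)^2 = -138345 / 632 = -218.90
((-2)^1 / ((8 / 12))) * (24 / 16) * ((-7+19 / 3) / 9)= 1 / 3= 0.33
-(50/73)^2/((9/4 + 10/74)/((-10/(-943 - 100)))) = -3700000/1962025891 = -0.00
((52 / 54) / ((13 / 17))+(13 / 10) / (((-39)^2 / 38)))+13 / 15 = 3788 / 1755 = 2.16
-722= -722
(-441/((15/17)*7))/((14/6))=-153/5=-30.60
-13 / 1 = -13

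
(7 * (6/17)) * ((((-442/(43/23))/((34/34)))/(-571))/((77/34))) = 0.45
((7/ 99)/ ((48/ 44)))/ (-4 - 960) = -7/ 104112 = -0.00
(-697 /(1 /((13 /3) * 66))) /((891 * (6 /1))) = -37.29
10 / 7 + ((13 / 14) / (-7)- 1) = 0.30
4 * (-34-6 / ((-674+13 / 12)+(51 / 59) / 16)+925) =6791437476 / 1905547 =3564.04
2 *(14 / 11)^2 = 392 / 121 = 3.24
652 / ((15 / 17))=11084 / 15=738.93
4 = 4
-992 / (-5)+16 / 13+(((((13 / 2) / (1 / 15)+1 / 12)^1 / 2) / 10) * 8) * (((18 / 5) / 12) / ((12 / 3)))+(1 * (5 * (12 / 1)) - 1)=1360103 / 5200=261.56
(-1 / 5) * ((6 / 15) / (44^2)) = -1 / 24200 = -0.00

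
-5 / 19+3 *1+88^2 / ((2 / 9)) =662164 / 19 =34850.74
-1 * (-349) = 349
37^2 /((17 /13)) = 17797 /17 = 1046.88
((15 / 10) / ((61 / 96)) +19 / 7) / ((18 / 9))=2167 / 854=2.54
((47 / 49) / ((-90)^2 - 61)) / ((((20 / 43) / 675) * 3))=0.06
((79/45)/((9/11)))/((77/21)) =79/135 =0.59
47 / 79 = 0.59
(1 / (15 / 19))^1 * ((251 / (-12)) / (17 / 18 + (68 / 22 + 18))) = -52459 / 43630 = -1.20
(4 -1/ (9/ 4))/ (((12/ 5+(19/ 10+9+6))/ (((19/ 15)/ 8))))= 152/ 5211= 0.03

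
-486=-486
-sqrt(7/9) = -sqrt(7)/3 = -0.88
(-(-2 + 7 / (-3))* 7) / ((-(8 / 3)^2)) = -273 / 64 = -4.27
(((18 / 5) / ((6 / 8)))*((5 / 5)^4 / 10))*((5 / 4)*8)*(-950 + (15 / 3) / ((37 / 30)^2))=-6221040 / 1369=-4544.22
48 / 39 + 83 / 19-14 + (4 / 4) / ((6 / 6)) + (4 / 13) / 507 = -926720 / 125229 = -7.40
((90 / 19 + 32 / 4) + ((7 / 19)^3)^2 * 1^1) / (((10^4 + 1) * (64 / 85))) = 50943356595 / 30112374776384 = 0.00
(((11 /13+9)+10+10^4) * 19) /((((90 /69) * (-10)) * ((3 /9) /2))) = -28461373 /325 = -87573.46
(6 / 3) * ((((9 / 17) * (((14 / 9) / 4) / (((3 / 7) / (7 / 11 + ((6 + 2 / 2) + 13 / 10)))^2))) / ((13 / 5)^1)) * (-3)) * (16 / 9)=-1325748508 / 3610035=-367.24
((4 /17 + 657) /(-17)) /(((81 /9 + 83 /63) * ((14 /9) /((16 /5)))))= -3620052 /469625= -7.71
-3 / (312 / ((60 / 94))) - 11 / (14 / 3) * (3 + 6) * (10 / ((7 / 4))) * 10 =-145174335 / 119756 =-1212.25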